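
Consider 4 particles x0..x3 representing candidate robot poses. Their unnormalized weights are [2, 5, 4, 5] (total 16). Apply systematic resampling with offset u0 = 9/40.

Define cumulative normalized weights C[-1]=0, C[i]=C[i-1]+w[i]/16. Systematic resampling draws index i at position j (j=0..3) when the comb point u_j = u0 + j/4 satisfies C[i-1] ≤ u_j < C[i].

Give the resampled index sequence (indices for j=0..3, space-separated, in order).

1 2 3 3

C = [1/8, 7/16, 11/16, 1]
j=0: u_0=9/40 ∈ [1/8, 7/16) → index 1
j=1: u_1=19/40 ∈ [7/16, 11/16) → index 2
j=2: u_2=29/40 ∈ [11/16, 1) → index 3
j=3: u_3=39/40 ∈ [11/16, 1) → index 3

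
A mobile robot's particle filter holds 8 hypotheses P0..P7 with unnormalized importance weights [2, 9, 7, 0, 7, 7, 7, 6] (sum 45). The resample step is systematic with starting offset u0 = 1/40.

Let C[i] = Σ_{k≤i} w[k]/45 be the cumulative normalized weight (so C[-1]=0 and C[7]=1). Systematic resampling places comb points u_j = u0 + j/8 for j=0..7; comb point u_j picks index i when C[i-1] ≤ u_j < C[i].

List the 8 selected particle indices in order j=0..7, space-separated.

C = [2/45, 11/45, 2/5, 2/5, 5/9, 32/45, 13/15, 1]
j=0: u_0=1/40 ∈ [0, 2/45) → index 0
j=1: u_1=3/20 ∈ [2/45, 11/45) → index 1
j=2: u_2=11/40 ∈ [11/45, 2/5) → index 2
j=3: u_3=2/5 ∈ [2/5, 5/9) → index 4
j=4: u_4=21/40 ∈ [2/5, 5/9) → index 4
j=5: u_5=13/20 ∈ [5/9, 32/45) → index 5
j=6: u_6=31/40 ∈ [32/45, 13/15) → index 6
j=7: u_7=9/10 ∈ [13/15, 1) → index 7

0 1 2 4 4 5 6 7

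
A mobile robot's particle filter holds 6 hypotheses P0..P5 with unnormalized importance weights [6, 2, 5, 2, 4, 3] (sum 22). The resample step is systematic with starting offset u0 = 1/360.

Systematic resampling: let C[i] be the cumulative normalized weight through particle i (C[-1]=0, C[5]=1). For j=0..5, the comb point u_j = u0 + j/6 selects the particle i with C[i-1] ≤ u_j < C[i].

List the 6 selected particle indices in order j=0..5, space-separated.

C = [3/11, 4/11, 13/22, 15/22, 19/22, 1]
j=0: u_0=1/360 ∈ [0, 3/11) → index 0
j=1: u_1=61/360 ∈ [0, 3/11) → index 0
j=2: u_2=121/360 ∈ [3/11, 4/11) → index 1
j=3: u_3=181/360 ∈ [4/11, 13/22) → index 2
j=4: u_4=241/360 ∈ [13/22, 15/22) → index 3
j=5: u_5=301/360 ∈ [15/22, 19/22) → index 4

0 0 1 2 3 4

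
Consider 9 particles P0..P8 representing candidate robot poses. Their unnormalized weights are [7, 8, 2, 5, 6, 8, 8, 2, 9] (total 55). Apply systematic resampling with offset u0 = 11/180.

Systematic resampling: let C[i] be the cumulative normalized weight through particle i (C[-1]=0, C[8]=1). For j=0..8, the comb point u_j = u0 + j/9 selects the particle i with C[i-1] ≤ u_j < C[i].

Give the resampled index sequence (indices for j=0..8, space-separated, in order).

0 1 2 3 4 5 6 8 8

C = [7/55, 3/11, 17/55, 2/5, 28/55, 36/55, 4/5, 46/55, 1]
j=0: u_0=11/180 ∈ [0, 7/55) → index 0
j=1: u_1=31/180 ∈ [7/55, 3/11) → index 1
j=2: u_2=17/60 ∈ [3/11, 17/55) → index 2
j=3: u_3=71/180 ∈ [17/55, 2/5) → index 3
j=4: u_4=91/180 ∈ [2/5, 28/55) → index 4
j=5: u_5=37/60 ∈ [28/55, 36/55) → index 5
j=6: u_6=131/180 ∈ [36/55, 4/5) → index 6
j=7: u_7=151/180 ∈ [46/55, 1) → index 8
j=8: u_8=19/20 ∈ [46/55, 1) → index 8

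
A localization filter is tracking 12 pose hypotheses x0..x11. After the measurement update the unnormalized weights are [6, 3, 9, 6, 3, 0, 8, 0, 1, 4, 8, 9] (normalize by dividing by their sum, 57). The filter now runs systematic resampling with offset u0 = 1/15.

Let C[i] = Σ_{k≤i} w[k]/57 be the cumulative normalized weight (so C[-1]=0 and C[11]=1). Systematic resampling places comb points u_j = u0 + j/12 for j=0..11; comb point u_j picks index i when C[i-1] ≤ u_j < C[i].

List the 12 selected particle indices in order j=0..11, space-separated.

C = [2/19, 3/19, 6/19, 8/19, 9/19, 9/19, 35/57, 35/57, 12/19, 40/57, 16/19, 1]
j=0: u_0=1/15 ∈ [0, 2/19) → index 0
j=1: u_1=3/20 ∈ [2/19, 3/19) → index 1
j=2: u_2=7/30 ∈ [3/19, 6/19) → index 2
j=3: u_3=19/60 ∈ [6/19, 8/19) → index 3
j=4: u_4=2/5 ∈ [6/19, 8/19) → index 3
j=5: u_5=29/60 ∈ [9/19, 35/57) → index 6
j=6: u_6=17/30 ∈ [9/19, 35/57) → index 6
j=7: u_7=13/20 ∈ [12/19, 40/57) → index 9
j=8: u_8=11/15 ∈ [40/57, 16/19) → index 10
j=9: u_9=49/60 ∈ [40/57, 16/19) → index 10
j=10: u_10=9/10 ∈ [16/19, 1) → index 11
j=11: u_11=59/60 ∈ [16/19, 1) → index 11

0 1 2 3 3 6 6 9 10 10 11 11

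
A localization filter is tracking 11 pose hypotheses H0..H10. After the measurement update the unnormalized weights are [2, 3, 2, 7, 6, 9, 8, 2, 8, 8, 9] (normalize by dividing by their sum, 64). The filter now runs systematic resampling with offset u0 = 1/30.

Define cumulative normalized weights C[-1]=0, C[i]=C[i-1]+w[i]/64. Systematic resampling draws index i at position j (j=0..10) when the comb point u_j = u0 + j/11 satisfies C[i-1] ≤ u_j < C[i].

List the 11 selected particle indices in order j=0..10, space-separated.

C = [1/32, 5/64, 7/64, 7/32, 5/16, 29/64, 37/64, 39/64, 47/64, 55/64, 1]
j=0: u_0=1/30 ∈ [1/32, 5/64) → index 1
j=1: u_1=41/330 ∈ [7/64, 7/32) → index 3
j=2: u_2=71/330 ∈ [7/64, 7/32) → index 3
j=3: u_3=101/330 ∈ [7/32, 5/16) → index 4
j=4: u_4=131/330 ∈ [5/16, 29/64) → index 5
j=5: u_5=161/330 ∈ [29/64, 37/64) → index 6
j=6: u_6=191/330 ∈ [37/64, 39/64) → index 7
j=7: u_7=221/330 ∈ [39/64, 47/64) → index 8
j=8: u_8=251/330 ∈ [47/64, 55/64) → index 9
j=9: u_9=281/330 ∈ [47/64, 55/64) → index 9
j=10: u_10=311/330 ∈ [55/64, 1) → index 10

1 3 3 4 5 6 7 8 9 9 10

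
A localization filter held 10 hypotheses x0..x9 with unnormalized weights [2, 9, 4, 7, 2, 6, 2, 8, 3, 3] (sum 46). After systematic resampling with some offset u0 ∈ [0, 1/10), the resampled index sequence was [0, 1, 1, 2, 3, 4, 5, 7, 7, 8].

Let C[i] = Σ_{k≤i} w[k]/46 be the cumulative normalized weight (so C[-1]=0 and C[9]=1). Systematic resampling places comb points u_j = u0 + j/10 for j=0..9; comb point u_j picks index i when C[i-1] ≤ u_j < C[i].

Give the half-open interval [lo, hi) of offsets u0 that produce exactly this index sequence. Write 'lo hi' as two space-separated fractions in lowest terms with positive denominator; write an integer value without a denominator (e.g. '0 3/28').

C = [1/23, 11/46, 15/46, 11/23, 12/23, 15/23, 16/23, 20/23, 43/46, 1]
j=0 picked index 0: u0 ∈ [0, 1/23)
j=1 picked index 1: u0 ∈ [-13/230, 16/115)
j=2 picked index 1: u0 ∈ [-18/115, 9/230)
j=3 picked index 2: u0 ∈ [-7/115, 3/115)
j=4 picked index 3: u0 ∈ [-17/230, 9/115)
j=5 picked index 4: u0 ∈ [-1/46, 1/46)
j=6 picked index 5: u0 ∈ [-9/115, 6/115)
j=7 picked index 7: u0 ∈ [-1/230, 39/230)
j=8 picked index 7: u0 ∈ [-12/115, 8/115)
j=9 picked index 8: u0 ∈ [-7/230, 4/115)
intersection: [0, 1/46)

0 1/46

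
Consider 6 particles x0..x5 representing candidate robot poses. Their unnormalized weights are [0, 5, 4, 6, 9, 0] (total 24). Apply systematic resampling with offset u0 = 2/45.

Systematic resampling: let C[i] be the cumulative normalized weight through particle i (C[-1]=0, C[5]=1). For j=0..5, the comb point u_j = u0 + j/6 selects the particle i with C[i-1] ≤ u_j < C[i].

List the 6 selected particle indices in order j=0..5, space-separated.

C = [0, 5/24, 3/8, 5/8, 1, 1]
j=0: u_0=2/45 ∈ [0, 5/24) → index 1
j=1: u_1=19/90 ∈ [5/24, 3/8) → index 2
j=2: u_2=17/45 ∈ [3/8, 5/8) → index 3
j=3: u_3=49/90 ∈ [3/8, 5/8) → index 3
j=4: u_4=32/45 ∈ [5/8, 1) → index 4
j=5: u_5=79/90 ∈ [5/8, 1) → index 4

1 2 3 3 4 4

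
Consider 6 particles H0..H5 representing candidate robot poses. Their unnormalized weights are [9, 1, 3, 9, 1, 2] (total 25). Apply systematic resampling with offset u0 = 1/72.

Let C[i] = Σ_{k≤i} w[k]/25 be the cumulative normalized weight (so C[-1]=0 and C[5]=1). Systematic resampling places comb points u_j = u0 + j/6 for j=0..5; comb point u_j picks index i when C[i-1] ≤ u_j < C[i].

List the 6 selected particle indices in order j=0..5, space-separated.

C = [9/25, 2/5, 13/25, 22/25, 23/25, 1]
j=0: u_0=1/72 ∈ [0, 9/25) → index 0
j=1: u_1=13/72 ∈ [0, 9/25) → index 0
j=2: u_2=25/72 ∈ [0, 9/25) → index 0
j=3: u_3=37/72 ∈ [2/5, 13/25) → index 2
j=4: u_4=49/72 ∈ [13/25, 22/25) → index 3
j=5: u_5=61/72 ∈ [13/25, 22/25) → index 3

0 0 0 2 3 3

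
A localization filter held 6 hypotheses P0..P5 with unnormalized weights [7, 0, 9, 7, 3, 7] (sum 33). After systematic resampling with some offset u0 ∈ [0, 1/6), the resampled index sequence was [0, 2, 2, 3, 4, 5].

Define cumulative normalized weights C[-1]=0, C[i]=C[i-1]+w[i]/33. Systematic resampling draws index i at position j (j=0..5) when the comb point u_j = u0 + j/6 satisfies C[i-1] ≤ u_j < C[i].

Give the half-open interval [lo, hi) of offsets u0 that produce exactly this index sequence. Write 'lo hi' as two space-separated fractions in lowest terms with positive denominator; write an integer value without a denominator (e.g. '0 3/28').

1/22 4/33

C = [7/33, 7/33, 16/33, 23/33, 26/33, 1]
j=0 picked index 0: u0 ∈ [0, 7/33)
j=1 picked index 2: u0 ∈ [1/22, 7/22)
j=2 picked index 2: u0 ∈ [-4/33, 5/33)
j=3 picked index 3: u0 ∈ [-1/66, 13/66)
j=4 picked index 4: u0 ∈ [1/33, 4/33)
j=5 picked index 5: u0 ∈ [-1/22, 1/6)
intersection: [1/22, 4/33)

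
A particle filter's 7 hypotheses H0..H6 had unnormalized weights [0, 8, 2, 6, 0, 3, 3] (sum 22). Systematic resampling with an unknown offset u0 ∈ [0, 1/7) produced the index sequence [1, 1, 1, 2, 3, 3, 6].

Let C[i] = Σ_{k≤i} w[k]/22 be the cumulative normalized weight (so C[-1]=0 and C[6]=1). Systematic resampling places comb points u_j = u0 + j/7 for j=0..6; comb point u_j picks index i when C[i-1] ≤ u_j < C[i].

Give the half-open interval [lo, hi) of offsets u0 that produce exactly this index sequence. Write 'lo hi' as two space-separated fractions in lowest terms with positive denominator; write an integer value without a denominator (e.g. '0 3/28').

1/154 1/77

C = [0, 4/11, 5/11, 8/11, 8/11, 19/22, 1]
j=0 picked index 1: u0 ∈ [0, 4/11)
j=1 picked index 1: u0 ∈ [-1/7, 17/77)
j=2 picked index 1: u0 ∈ [-2/7, 6/77)
j=3 picked index 2: u0 ∈ [-5/77, 2/77)
j=4 picked index 3: u0 ∈ [-9/77, 12/77)
j=5 picked index 3: u0 ∈ [-20/77, 1/77)
j=6 picked index 6: u0 ∈ [1/154, 1/7)
intersection: [1/154, 1/77)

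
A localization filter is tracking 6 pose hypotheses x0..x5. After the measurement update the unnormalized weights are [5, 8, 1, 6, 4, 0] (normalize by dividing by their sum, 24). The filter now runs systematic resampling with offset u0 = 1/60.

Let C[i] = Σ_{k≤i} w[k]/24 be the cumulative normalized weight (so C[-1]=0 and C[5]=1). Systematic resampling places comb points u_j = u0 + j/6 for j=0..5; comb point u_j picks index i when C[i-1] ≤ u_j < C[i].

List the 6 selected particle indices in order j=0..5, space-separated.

0 0 1 1 3 4

C = [5/24, 13/24, 7/12, 5/6, 1, 1]
j=0: u_0=1/60 ∈ [0, 5/24) → index 0
j=1: u_1=11/60 ∈ [0, 5/24) → index 0
j=2: u_2=7/20 ∈ [5/24, 13/24) → index 1
j=3: u_3=31/60 ∈ [5/24, 13/24) → index 1
j=4: u_4=41/60 ∈ [7/12, 5/6) → index 3
j=5: u_5=17/20 ∈ [5/6, 1) → index 4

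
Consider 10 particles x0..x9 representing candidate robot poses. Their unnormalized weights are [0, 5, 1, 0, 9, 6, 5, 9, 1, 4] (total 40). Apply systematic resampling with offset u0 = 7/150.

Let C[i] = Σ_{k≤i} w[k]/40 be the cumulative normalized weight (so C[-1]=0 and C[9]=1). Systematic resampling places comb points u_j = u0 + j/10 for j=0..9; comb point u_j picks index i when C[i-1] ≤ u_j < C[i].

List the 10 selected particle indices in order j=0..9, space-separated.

1 2 4 4 5 6 6 7 7 9

C = [0, 1/8, 3/20, 3/20, 3/8, 21/40, 13/20, 7/8, 9/10, 1]
j=0: u_0=7/150 ∈ [0, 1/8) → index 1
j=1: u_1=11/75 ∈ [1/8, 3/20) → index 2
j=2: u_2=37/150 ∈ [3/20, 3/8) → index 4
j=3: u_3=26/75 ∈ [3/20, 3/8) → index 4
j=4: u_4=67/150 ∈ [3/8, 21/40) → index 5
j=5: u_5=41/75 ∈ [21/40, 13/20) → index 6
j=6: u_6=97/150 ∈ [21/40, 13/20) → index 6
j=7: u_7=56/75 ∈ [13/20, 7/8) → index 7
j=8: u_8=127/150 ∈ [13/20, 7/8) → index 7
j=9: u_9=71/75 ∈ [9/10, 1) → index 9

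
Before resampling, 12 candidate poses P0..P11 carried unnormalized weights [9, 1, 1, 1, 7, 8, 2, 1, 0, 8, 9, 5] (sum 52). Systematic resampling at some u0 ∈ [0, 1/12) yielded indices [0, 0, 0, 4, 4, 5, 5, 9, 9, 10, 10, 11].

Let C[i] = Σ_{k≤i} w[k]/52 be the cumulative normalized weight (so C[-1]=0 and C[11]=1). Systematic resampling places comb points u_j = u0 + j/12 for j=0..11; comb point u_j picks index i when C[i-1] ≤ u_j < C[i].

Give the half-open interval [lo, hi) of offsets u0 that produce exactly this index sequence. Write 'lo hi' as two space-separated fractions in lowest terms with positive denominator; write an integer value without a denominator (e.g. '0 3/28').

C = [9/52, 5/26, 11/52, 3/13, 19/52, 27/52, 29/52, 15/26, 15/26, 19/26, 47/52, 1]
j=0 picked index 0: u0 ∈ [0, 9/52)
j=1 picked index 0: u0 ∈ [-1/12, 7/78)
j=2 picked index 0: u0 ∈ [-1/6, 1/156)
j=3 picked index 4: u0 ∈ [-1/52, 3/26)
j=4 picked index 4: u0 ∈ [-4/39, 5/156)
j=5 picked index 5: u0 ∈ [-2/39, 4/39)
j=6 picked index 5: u0 ∈ [-7/52, 1/52)
j=7 picked index 9: u0 ∈ [-1/156, 23/156)
j=8 picked index 9: u0 ∈ [-7/78, 5/78)
j=9 picked index 10: u0 ∈ [-1/52, 2/13)
j=10 picked index 10: u0 ∈ [-4/39, 11/156)
j=11 picked index 11: u0 ∈ [-1/78, 1/12)
intersection: [0, 1/156)

0 1/156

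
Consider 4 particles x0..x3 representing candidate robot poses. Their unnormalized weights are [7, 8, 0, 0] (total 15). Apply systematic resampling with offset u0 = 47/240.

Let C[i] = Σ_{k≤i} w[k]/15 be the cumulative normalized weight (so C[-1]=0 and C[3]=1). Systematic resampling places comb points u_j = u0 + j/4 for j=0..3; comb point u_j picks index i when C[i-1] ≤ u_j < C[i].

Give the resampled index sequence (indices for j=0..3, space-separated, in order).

0 0 1 1

C = [7/15, 1, 1, 1]
j=0: u_0=47/240 ∈ [0, 7/15) → index 0
j=1: u_1=107/240 ∈ [0, 7/15) → index 0
j=2: u_2=167/240 ∈ [7/15, 1) → index 1
j=3: u_3=227/240 ∈ [7/15, 1) → index 1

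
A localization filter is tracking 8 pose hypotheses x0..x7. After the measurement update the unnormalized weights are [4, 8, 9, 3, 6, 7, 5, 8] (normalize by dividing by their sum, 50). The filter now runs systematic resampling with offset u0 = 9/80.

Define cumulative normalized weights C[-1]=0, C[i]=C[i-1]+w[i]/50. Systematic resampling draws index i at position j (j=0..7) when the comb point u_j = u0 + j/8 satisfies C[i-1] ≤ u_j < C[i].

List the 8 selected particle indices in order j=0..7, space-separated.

C = [2/25, 6/25, 21/50, 12/25, 3/5, 37/50, 21/25, 1]
j=0: u_0=9/80 ∈ [2/25, 6/25) → index 1
j=1: u_1=19/80 ∈ [2/25, 6/25) → index 1
j=2: u_2=29/80 ∈ [6/25, 21/50) → index 2
j=3: u_3=39/80 ∈ [12/25, 3/5) → index 4
j=4: u_4=49/80 ∈ [3/5, 37/50) → index 5
j=5: u_5=59/80 ∈ [3/5, 37/50) → index 5
j=6: u_6=69/80 ∈ [21/25, 1) → index 7
j=7: u_7=79/80 ∈ [21/25, 1) → index 7

1 1 2 4 5 5 7 7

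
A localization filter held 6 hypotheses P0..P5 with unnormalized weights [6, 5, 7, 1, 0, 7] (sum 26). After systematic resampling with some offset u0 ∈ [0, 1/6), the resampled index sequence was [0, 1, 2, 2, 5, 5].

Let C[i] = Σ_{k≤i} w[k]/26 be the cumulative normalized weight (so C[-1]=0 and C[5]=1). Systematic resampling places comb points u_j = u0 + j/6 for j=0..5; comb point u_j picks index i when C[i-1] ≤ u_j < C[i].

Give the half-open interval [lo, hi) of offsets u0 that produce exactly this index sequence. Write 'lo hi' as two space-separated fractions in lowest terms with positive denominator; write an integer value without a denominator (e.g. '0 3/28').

7/78 1/6

C = [3/13, 11/26, 9/13, 19/26, 19/26, 1]
j=0 picked index 0: u0 ∈ [0, 3/13)
j=1 picked index 1: u0 ∈ [5/78, 10/39)
j=2 picked index 2: u0 ∈ [7/78, 14/39)
j=3 picked index 2: u0 ∈ [-1/13, 5/26)
j=4 picked index 5: u0 ∈ [5/78, 1/3)
j=5 picked index 5: u0 ∈ [-4/39, 1/6)
intersection: [7/78, 1/6)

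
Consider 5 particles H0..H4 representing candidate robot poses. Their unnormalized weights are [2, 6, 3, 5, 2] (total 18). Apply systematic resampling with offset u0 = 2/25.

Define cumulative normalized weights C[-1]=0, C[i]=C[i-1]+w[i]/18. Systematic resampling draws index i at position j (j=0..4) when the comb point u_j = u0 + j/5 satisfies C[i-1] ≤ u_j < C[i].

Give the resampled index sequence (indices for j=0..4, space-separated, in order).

C = [1/9, 4/9, 11/18, 8/9, 1]
j=0: u_0=2/25 ∈ [0, 1/9) → index 0
j=1: u_1=7/25 ∈ [1/9, 4/9) → index 1
j=2: u_2=12/25 ∈ [4/9, 11/18) → index 2
j=3: u_3=17/25 ∈ [11/18, 8/9) → index 3
j=4: u_4=22/25 ∈ [11/18, 8/9) → index 3

0 1 2 3 3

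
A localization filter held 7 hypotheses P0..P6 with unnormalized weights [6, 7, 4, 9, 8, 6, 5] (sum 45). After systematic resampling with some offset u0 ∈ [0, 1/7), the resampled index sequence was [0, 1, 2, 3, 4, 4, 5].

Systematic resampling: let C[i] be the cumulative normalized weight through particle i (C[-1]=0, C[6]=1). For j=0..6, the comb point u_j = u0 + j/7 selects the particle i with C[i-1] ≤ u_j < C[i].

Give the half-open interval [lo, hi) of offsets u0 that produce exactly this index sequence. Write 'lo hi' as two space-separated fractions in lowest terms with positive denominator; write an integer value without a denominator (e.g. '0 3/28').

C = [2/15, 13/45, 17/45, 26/45, 34/45, 8/9, 1]
j=0 picked index 0: u0 ∈ [0, 2/15)
j=1 picked index 1: u0 ∈ [-1/105, 46/315)
j=2 picked index 2: u0 ∈ [1/315, 29/315)
j=3 picked index 3: u0 ∈ [-16/315, 47/315)
j=4 picked index 4: u0 ∈ [2/315, 58/315)
j=5 picked index 4: u0 ∈ [-43/315, 13/315)
j=6 picked index 5: u0 ∈ [-32/315, 2/63)
intersection: [2/315, 2/63)

2/315 2/63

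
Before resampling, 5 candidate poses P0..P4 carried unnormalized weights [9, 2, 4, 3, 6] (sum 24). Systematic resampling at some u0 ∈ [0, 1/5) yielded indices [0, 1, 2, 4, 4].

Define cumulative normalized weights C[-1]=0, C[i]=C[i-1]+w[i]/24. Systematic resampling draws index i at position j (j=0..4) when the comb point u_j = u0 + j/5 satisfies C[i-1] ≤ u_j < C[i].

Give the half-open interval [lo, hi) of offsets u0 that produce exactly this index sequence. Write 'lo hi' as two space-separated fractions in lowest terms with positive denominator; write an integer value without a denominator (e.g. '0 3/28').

7/40 1/5

C = [3/8, 11/24, 5/8, 3/4, 1]
j=0 picked index 0: u0 ∈ [0, 3/8)
j=1 picked index 1: u0 ∈ [7/40, 31/120)
j=2 picked index 2: u0 ∈ [7/120, 9/40)
j=3 picked index 4: u0 ∈ [3/20, 2/5)
j=4 picked index 4: u0 ∈ [-1/20, 1/5)
intersection: [7/40, 1/5)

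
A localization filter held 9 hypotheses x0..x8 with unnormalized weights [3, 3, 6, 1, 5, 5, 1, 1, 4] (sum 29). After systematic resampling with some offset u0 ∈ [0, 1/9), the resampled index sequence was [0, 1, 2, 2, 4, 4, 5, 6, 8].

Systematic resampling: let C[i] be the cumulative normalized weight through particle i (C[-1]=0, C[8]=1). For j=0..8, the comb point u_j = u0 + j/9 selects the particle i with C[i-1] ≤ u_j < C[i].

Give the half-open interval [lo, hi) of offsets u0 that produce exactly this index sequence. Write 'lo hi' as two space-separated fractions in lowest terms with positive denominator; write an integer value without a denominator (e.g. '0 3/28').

C = [3/29, 6/29, 12/29, 13/29, 18/29, 23/29, 24/29, 25/29, 1]
j=0 picked index 0: u0 ∈ [0, 3/29)
j=1 picked index 1: u0 ∈ [-2/261, 25/261)
j=2 picked index 2: u0 ∈ [-4/261, 50/261)
j=3 picked index 2: u0 ∈ [-11/87, 7/87)
j=4 picked index 4: u0 ∈ [1/261, 46/261)
j=5 picked index 4: u0 ∈ [-28/261, 17/261)
j=6 picked index 5: u0 ∈ [-4/87, 11/87)
j=7 picked index 6: u0 ∈ [4/261, 13/261)
j=8 picked index 8: u0 ∈ [-7/261, 1/9)
intersection: [4/261, 13/261)

4/261 13/261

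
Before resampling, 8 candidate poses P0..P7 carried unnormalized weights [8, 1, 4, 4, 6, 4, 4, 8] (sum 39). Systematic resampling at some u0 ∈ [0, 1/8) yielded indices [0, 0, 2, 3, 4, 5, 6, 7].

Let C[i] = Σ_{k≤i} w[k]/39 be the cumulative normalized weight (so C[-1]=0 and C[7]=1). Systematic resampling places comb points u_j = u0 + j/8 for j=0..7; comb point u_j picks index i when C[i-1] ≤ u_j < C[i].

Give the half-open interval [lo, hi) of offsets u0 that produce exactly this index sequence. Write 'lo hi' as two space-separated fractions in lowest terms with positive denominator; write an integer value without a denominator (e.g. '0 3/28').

C = [8/39, 3/13, 1/3, 17/39, 23/39, 9/13, 31/39, 1]
j=0 picked index 0: u0 ∈ [0, 8/39)
j=1 picked index 0: u0 ∈ [-1/8, 25/312)
j=2 picked index 2: u0 ∈ [-1/52, 1/12)
j=3 picked index 3: u0 ∈ [-1/24, 19/312)
j=4 picked index 4: u0 ∈ [-5/78, 7/78)
j=5 picked index 5: u0 ∈ [-11/312, 7/104)
j=6 picked index 6: u0 ∈ [-3/52, 7/156)
j=7 picked index 7: u0 ∈ [-25/312, 1/8)
intersection: [0, 7/156)

0 7/156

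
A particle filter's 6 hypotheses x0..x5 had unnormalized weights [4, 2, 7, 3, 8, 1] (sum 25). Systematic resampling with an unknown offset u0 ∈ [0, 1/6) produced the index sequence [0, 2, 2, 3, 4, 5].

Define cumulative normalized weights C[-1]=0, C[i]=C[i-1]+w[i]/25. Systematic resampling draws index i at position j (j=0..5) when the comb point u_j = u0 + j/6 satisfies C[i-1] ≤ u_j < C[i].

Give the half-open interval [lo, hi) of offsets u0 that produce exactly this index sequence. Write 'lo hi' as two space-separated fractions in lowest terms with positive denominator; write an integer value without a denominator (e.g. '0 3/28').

C = [4/25, 6/25, 13/25, 16/25, 24/25, 1]
j=0 picked index 0: u0 ∈ [0, 4/25)
j=1 picked index 2: u0 ∈ [11/150, 53/150)
j=2 picked index 2: u0 ∈ [-7/75, 14/75)
j=3 picked index 3: u0 ∈ [1/50, 7/50)
j=4 picked index 4: u0 ∈ [-2/75, 22/75)
j=5 picked index 5: u0 ∈ [19/150, 1/6)
intersection: [19/150, 7/50)

19/150 7/50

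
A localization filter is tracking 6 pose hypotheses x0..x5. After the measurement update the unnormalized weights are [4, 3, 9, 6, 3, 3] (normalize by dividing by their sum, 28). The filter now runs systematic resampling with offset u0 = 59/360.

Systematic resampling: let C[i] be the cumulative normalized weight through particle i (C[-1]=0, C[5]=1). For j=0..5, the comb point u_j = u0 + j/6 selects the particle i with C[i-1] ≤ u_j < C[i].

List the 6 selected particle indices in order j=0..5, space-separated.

C = [1/7, 1/4, 4/7, 11/14, 25/28, 1]
j=0: u_0=59/360 ∈ [1/7, 1/4) → index 1
j=1: u_1=119/360 ∈ [1/4, 4/7) → index 2
j=2: u_2=179/360 ∈ [1/4, 4/7) → index 2
j=3: u_3=239/360 ∈ [4/7, 11/14) → index 3
j=4: u_4=299/360 ∈ [11/14, 25/28) → index 4
j=5: u_5=359/360 ∈ [25/28, 1) → index 5

1 2 2 3 4 5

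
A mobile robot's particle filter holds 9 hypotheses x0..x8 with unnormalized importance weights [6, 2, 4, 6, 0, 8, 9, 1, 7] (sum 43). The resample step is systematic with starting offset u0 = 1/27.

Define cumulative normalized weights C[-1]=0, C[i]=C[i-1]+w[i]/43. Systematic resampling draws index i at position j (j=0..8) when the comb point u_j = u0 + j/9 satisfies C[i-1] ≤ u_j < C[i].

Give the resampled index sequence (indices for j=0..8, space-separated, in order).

C = [6/43, 8/43, 12/43, 18/43, 18/43, 26/43, 35/43, 36/43, 1]
j=0: u_0=1/27 ∈ [0, 6/43) → index 0
j=1: u_1=4/27 ∈ [6/43, 8/43) → index 1
j=2: u_2=7/27 ∈ [8/43, 12/43) → index 2
j=3: u_3=10/27 ∈ [12/43, 18/43) → index 3
j=4: u_4=13/27 ∈ [18/43, 26/43) → index 5
j=5: u_5=16/27 ∈ [18/43, 26/43) → index 5
j=6: u_6=19/27 ∈ [26/43, 35/43) → index 6
j=7: u_7=22/27 ∈ [35/43, 36/43) → index 7
j=8: u_8=25/27 ∈ [36/43, 1) → index 8

0 1 2 3 5 5 6 7 8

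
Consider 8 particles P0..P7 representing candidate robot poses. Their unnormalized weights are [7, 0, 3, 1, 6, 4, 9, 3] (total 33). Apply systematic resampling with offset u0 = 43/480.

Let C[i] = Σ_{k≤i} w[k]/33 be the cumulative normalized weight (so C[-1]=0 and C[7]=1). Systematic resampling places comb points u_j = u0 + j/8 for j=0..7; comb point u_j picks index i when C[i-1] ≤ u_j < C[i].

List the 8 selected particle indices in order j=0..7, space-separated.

C = [7/33, 7/33, 10/33, 1/3, 17/33, 7/11, 10/11, 1]
j=0: u_0=43/480 ∈ [0, 7/33) → index 0
j=1: u_1=103/480 ∈ [7/33, 10/33) → index 2
j=2: u_2=163/480 ∈ [1/3, 17/33) → index 4
j=3: u_3=223/480 ∈ [1/3, 17/33) → index 4
j=4: u_4=283/480 ∈ [17/33, 7/11) → index 5
j=5: u_5=343/480 ∈ [7/11, 10/11) → index 6
j=6: u_6=403/480 ∈ [7/11, 10/11) → index 6
j=7: u_7=463/480 ∈ [10/11, 1) → index 7

0 2 4 4 5 6 6 7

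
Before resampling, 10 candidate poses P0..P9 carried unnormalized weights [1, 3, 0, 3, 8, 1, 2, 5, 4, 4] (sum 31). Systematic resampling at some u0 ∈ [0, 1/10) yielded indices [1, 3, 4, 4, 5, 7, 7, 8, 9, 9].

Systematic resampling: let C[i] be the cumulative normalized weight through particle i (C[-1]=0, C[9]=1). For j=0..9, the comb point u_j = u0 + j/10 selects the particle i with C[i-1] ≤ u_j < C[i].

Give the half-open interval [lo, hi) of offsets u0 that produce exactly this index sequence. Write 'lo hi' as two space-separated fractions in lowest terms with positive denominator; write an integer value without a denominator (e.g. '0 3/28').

13/155 1/10

C = [1/31, 4/31, 4/31, 7/31, 15/31, 16/31, 18/31, 23/31, 27/31, 1]
j=0 picked index 1: u0 ∈ [1/31, 4/31)
j=1 picked index 3: u0 ∈ [9/310, 39/310)
j=2 picked index 4: u0 ∈ [4/155, 44/155)
j=3 picked index 4: u0 ∈ [-23/310, 57/310)
j=4 picked index 5: u0 ∈ [13/155, 18/155)
j=5 picked index 7: u0 ∈ [5/62, 15/62)
j=6 picked index 7: u0 ∈ [-3/155, 22/155)
j=7 picked index 8: u0 ∈ [13/310, 53/310)
j=8 picked index 9: u0 ∈ [11/155, 1/5)
j=9 picked index 9: u0 ∈ [-9/310, 1/10)
intersection: [13/155, 1/10)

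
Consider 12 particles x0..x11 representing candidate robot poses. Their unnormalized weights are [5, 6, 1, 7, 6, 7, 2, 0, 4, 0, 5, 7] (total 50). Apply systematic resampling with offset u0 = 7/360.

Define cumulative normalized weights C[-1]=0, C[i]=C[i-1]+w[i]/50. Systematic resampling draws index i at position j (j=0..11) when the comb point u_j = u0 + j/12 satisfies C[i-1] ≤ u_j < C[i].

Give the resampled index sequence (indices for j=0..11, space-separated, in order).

0 1 1 3 3 4 5 5 8 10 10 11

C = [1/10, 11/50, 6/25, 19/50, 1/2, 16/25, 17/25, 17/25, 19/25, 19/25, 43/50, 1]
j=0: u_0=7/360 ∈ [0, 1/10) → index 0
j=1: u_1=37/360 ∈ [1/10, 11/50) → index 1
j=2: u_2=67/360 ∈ [1/10, 11/50) → index 1
j=3: u_3=97/360 ∈ [6/25, 19/50) → index 3
j=4: u_4=127/360 ∈ [6/25, 19/50) → index 3
j=5: u_5=157/360 ∈ [19/50, 1/2) → index 4
j=6: u_6=187/360 ∈ [1/2, 16/25) → index 5
j=7: u_7=217/360 ∈ [1/2, 16/25) → index 5
j=8: u_8=247/360 ∈ [17/25, 19/25) → index 8
j=9: u_9=277/360 ∈ [19/25, 43/50) → index 10
j=10: u_10=307/360 ∈ [19/25, 43/50) → index 10
j=11: u_11=337/360 ∈ [43/50, 1) → index 11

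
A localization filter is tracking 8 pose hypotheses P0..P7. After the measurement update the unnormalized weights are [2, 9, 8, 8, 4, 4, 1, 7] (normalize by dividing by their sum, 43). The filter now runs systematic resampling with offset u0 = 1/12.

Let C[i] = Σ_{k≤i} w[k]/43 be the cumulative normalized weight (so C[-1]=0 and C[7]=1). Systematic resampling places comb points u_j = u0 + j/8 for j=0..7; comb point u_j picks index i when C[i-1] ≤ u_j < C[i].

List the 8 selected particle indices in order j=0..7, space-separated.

1 1 2 3 3 4 6 7

C = [2/43, 11/43, 19/43, 27/43, 31/43, 35/43, 36/43, 1]
j=0: u_0=1/12 ∈ [2/43, 11/43) → index 1
j=1: u_1=5/24 ∈ [2/43, 11/43) → index 1
j=2: u_2=1/3 ∈ [11/43, 19/43) → index 2
j=3: u_3=11/24 ∈ [19/43, 27/43) → index 3
j=4: u_4=7/12 ∈ [19/43, 27/43) → index 3
j=5: u_5=17/24 ∈ [27/43, 31/43) → index 4
j=6: u_6=5/6 ∈ [35/43, 36/43) → index 6
j=7: u_7=23/24 ∈ [36/43, 1) → index 7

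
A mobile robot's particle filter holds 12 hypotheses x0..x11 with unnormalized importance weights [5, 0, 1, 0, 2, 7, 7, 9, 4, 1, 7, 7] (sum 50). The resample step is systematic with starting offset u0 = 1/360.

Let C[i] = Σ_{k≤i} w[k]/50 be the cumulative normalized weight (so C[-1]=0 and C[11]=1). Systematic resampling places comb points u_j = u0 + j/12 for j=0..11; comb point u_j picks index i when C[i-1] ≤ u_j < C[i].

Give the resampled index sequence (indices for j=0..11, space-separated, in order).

0 0 5 5 6 6 7 7 8 10 10 11

C = [1/10, 1/10, 3/25, 3/25, 4/25, 3/10, 11/25, 31/50, 7/10, 18/25, 43/50, 1]
j=0: u_0=1/360 ∈ [0, 1/10) → index 0
j=1: u_1=31/360 ∈ [0, 1/10) → index 0
j=2: u_2=61/360 ∈ [4/25, 3/10) → index 5
j=3: u_3=91/360 ∈ [4/25, 3/10) → index 5
j=4: u_4=121/360 ∈ [3/10, 11/25) → index 6
j=5: u_5=151/360 ∈ [3/10, 11/25) → index 6
j=6: u_6=181/360 ∈ [11/25, 31/50) → index 7
j=7: u_7=211/360 ∈ [11/25, 31/50) → index 7
j=8: u_8=241/360 ∈ [31/50, 7/10) → index 8
j=9: u_9=271/360 ∈ [18/25, 43/50) → index 10
j=10: u_10=301/360 ∈ [18/25, 43/50) → index 10
j=11: u_11=331/360 ∈ [43/50, 1) → index 11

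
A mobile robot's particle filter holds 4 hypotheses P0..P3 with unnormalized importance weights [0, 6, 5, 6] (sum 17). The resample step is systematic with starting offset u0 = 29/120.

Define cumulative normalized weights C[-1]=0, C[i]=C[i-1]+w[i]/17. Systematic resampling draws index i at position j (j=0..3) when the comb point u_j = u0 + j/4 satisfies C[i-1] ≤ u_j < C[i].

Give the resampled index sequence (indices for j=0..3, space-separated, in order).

1 2 3 3

C = [0, 6/17, 11/17, 1]
j=0: u_0=29/120 ∈ [0, 6/17) → index 1
j=1: u_1=59/120 ∈ [6/17, 11/17) → index 2
j=2: u_2=89/120 ∈ [11/17, 1) → index 3
j=3: u_3=119/120 ∈ [11/17, 1) → index 3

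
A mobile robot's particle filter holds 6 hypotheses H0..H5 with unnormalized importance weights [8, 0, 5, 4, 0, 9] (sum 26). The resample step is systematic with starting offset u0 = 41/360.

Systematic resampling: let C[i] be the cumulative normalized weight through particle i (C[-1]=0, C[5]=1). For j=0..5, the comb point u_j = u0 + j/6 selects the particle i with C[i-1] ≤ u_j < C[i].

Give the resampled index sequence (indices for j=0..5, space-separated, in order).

C = [4/13, 4/13, 1/2, 17/26, 17/26, 1]
j=0: u_0=41/360 ∈ [0, 4/13) → index 0
j=1: u_1=101/360 ∈ [0, 4/13) → index 0
j=2: u_2=161/360 ∈ [4/13, 1/2) → index 2
j=3: u_3=221/360 ∈ [1/2, 17/26) → index 3
j=4: u_4=281/360 ∈ [17/26, 1) → index 5
j=5: u_5=341/360 ∈ [17/26, 1) → index 5

0 0 2 3 5 5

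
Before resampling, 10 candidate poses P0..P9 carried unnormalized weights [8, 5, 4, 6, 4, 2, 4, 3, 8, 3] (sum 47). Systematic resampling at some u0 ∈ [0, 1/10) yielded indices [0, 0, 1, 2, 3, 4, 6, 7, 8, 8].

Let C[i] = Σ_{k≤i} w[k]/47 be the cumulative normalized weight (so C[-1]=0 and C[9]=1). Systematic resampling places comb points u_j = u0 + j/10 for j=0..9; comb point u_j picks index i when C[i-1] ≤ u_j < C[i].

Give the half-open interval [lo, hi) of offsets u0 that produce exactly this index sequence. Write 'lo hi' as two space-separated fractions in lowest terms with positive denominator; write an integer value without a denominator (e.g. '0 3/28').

C = [8/47, 13/47, 17/47, 23/47, 27/47, 29/47, 33/47, 36/47, 44/47, 1]
j=0 picked index 0: u0 ∈ [0, 8/47)
j=1 picked index 0: u0 ∈ [-1/10, 33/470)
j=2 picked index 1: u0 ∈ [-7/235, 18/235)
j=3 picked index 2: u0 ∈ [-11/470, 29/470)
j=4 picked index 3: u0 ∈ [-9/235, 21/235)
j=5 picked index 4: u0 ∈ [-1/94, 7/94)
j=6 picked index 6: u0 ∈ [4/235, 24/235)
j=7 picked index 7: u0 ∈ [1/470, 31/470)
j=8 picked index 8: u0 ∈ [-8/235, 32/235)
j=9 picked index 8: u0 ∈ [-63/470, 17/470)
intersection: [4/235, 17/470)

4/235 17/470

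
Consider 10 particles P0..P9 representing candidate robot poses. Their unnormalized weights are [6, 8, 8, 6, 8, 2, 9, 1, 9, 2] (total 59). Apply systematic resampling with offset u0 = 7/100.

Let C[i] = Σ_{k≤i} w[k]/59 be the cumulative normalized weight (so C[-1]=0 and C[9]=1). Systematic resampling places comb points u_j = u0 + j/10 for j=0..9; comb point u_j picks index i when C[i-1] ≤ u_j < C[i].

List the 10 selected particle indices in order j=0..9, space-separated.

0 1 2 2 3 4 6 6 8 9

C = [6/59, 14/59, 22/59, 28/59, 36/59, 38/59, 47/59, 48/59, 57/59, 1]
j=0: u_0=7/100 ∈ [0, 6/59) → index 0
j=1: u_1=17/100 ∈ [6/59, 14/59) → index 1
j=2: u_2=27/100 ∈ [14/59, 22/59) → index 2
j=3: u_3=37/100 ∈ [14/59, 22/59) → index 2
j=4: u_4=47/100 ∈ [22/59, 28/59) → index 3
j=5: u_5=57/100 ∈ [28/59, 36/59) → index 4
j=6: u_6=67/100 ∈ [38/59, 47/59) → index 6
j=7: u_7=77/100 ∈ [38/59, 47/59) → index 6
j=8: u_8=87/100 ∈ [48/59, 57/59) → index 8
j=9: u_9=97/100 ∈ [57/59, 1) → index 9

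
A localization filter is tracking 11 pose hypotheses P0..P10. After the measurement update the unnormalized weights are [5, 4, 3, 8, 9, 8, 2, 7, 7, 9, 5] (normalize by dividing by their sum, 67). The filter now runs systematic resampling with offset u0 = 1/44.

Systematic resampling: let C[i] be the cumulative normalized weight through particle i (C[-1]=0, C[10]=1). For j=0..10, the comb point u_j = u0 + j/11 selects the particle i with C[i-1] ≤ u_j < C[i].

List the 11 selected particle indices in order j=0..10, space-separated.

C = [5/67, 9/67, 12/67, 20/67, 29/67, 37/67, 39/67, 46/67, 53/67, 62/67, 1]
j=0: u_0=1/44 ∈ [0, 5/67) → index 0
j=1: u_1=5/44 ∈ [5/67, 9/67) → index 1
j=2: u_2=9/44 ∈ [12/67, 20/67) → index 3
j=3: u_3=13/44 ∈ [12/67, 20/67) → index 3
j=4: u_4=17/44 ∈ [20/67, 29/67) → index 4
j=5: u_5=21/44 ∈ [29/67, 37/67) → index 5
j=6: u_6=25/44 ∈ [37/67, 39/67) → index 6
j=7: u_7=29/44 ∈ [39/67, 46/67) → index 7
j=8: u_8=3/4 ∈ [46/67, 53/67) → index 8
j=9: u_9=37/44 ∈ [53/67, 62/67) → index 9
j=10: u_10=41/44 ∈ [62/67, 1) → index 10

0 1 3 3 4 5 6 7 8 9 10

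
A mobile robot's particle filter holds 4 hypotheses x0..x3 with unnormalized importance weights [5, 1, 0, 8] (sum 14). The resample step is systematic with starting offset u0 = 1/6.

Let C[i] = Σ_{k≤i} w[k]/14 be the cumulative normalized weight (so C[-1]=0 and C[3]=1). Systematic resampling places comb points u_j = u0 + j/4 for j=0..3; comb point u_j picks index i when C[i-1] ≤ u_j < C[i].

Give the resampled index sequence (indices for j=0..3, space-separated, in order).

0 1 3 3

C = [5/14, 3/7, 3/7, 1]
j=0: u_0=1/6 ∈ [0, 5/14) → index 0
j=1: u_1=5/12 ∈ [5/14, 3/7) → index 1
j=2: u_2=2/3 ∈ [3/7, 1) → index 3
j=3: u_3=11/12 ∈ [3/7, 1) → index 3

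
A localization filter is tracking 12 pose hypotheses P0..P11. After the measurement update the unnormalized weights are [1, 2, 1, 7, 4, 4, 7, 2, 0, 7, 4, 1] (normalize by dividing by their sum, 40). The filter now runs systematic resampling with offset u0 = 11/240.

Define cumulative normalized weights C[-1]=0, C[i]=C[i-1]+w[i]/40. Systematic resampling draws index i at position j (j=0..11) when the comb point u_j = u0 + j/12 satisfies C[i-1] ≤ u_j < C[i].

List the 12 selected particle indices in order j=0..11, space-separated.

1 3 3 4 5 5 6 6 9 9 10 10

C = [1/40, 3/40, 1/10, 11/40, 3/8, 19/40, 13/20, 7/10, 7/10, 7/8, 39/40, 1]
j=0: u_0=11/240 ∈ [1/40, 3/40) → index 1
j=1: u_1=31/240 ∈ [1/10, 11/40) → index 3
j=2: u_2=17/80 ∈ [1/10, 11/40) → index 3
j=3: u_3=71/240 ∈ [11/40, 3/8) → index 4
j=4: u_4=91/240 ∈ [3/8, 19/40) → index 5
j=5: u_5=37/80 ∈ [3/8, 19/40) → index 5
j=6: u_6=131/240 ∈ [19/40, 13/20) → index 6
j=7: u_7=151/240 ∈ [19/40, 13/20) → index 6
j=8: u_8=57/80 ∈ [7/10, 7/8) → index 9
j=9: u_9=191/240 ∈ [7/10, 7/8) → index 9
j=10: u_10=211/240 ∈ [7/8, 39/40) → index 10
j=11: u_11=77/80 ∈ [7/8, 39/40) → index 10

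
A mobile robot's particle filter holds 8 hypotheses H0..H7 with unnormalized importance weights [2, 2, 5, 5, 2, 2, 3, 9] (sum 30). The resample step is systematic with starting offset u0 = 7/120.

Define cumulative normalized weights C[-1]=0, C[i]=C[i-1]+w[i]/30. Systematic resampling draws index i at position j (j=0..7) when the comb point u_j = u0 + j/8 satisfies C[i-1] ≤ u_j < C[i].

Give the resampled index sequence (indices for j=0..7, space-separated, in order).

C = [1/15, 2/15, 3/10, 7/15, 8/15, 3/5, 7/10, 1]
j=0: u_0=7/120 ∈ [0, 1/15) → index 0
j=1: u_1=11/60 ∈ [2/15, 3/10) → index 2
j=2: u_2=37/120 ∈ [3/10, 7/15) → index 3
j=3: u_3=13/30 ∈ [3/10, 7/15) → index 3
j=4: u_4=67/120 ∈ [8/15, 3/5) → index 5
j=5: u_5=41/60 ∈ [3/5, 7/10) → index 6
j=6: u_6=97/120 ∈ [7/10, 1) → index 7
j=7: u_7=14/15 ∈ [7/10, 1) → index 7

0 2 3 3 5 6 7 7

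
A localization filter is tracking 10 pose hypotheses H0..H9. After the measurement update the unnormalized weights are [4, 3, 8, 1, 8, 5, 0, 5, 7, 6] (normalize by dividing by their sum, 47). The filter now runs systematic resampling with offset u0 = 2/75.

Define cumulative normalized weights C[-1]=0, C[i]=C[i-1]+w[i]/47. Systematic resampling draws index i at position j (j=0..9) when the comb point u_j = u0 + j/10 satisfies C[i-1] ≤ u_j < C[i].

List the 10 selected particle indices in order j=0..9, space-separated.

0 1 2 3 4 5 7 8 8 9

C = [4/47, 7/47, 15/47, 16/47, 24/47, 29/47, 29/47, 34/47, 41/47, 1]
j=0: u_0=2/75 ∈ [0, 4/47) → index 0
j=1: u_1=19/150 ∈ [4/47, 7/47) → index 1
j=2: u_2=17/75 ∈ [7/47, 15/47) → index 2
j=3: u_3=49/150 ∈ [15/47, 16/47) → index 3
j=4: u_4=32/75 ∈ [16/47, 24/47) → index 4
j=5: u_5=79/150 ∈ [24/47, 29/47) → index 5
j=6: u_6=47/75 ∈ [29/47, 34/47) → index 7
j=7: u_7=109/150 ∈ [34/47, 41/47) → index 8
j=8: u_8=62/75 ∈ [34/47, 41/47) → index 8
j=9: u_9=139/150 ∈ [41/47, 1) → index 9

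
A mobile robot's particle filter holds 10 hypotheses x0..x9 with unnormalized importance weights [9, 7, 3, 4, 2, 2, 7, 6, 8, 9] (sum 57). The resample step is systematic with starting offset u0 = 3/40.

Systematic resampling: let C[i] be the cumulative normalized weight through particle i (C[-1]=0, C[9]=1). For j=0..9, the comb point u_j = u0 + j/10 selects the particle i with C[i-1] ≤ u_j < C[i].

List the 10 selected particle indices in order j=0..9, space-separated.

0 1 1 3 6 6 7 8 9 9

C = [3/19, 16/57, 1/3, 23/57, 25/57, 9/19, 34/57, 40/57, 16/19, 1]
j=0: u_0=3/40 ∈ [0, 3/19) → index 0
j=1: u_1=7/40 ∈ [3/19, 16/57) → index 1
j=2: u_2=11/40 ∈ [3/19, 16/57) → index 1
j=3: u_3=3/8 ∈ [1/3, 23/57) → index 3
j=4: u_4=19/40 ∈ [9/19, 34/57) → index 6
j=5: u_5=23/40 ∈ [9/19, 34/57) → index 6
j=6: u_6=27/40 ∈ [34/57, 40/57) → index 7
j=7: u_7=31/40 ∈ [40/57, 16/19) → index 8
j=8: u_8=7/8 ∈ [16/19, 1) → index 9
j=9: u_9=39/40 ∈ [16/19, 1) → index 9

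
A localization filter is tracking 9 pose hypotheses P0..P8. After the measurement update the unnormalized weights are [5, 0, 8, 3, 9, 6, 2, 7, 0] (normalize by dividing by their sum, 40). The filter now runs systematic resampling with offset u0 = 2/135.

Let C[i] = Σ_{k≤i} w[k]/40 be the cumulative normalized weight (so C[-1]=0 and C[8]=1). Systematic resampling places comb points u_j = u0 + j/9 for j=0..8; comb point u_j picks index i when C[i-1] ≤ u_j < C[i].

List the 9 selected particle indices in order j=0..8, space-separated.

0 2 2 3 4 4 5 6 7

C = [1/8, 1/8, 13/40, 2/5, 5/8, 31/40, 33/40, 1, 1]
j=0: u_0=2/135 ∈ [0, 1/8) → index 0
j=1: u_1=17/135 ∈ [1/8, 13/40) → index 2
j=2: u_2=32/135 ∈ [1/8, 13/40) → index 2
j=3: u_3=47/135 ∈ [13/40, 2/5) → index 3
j=4: u_4=62/135 ∈ [2/5, 5/8) → index 4
j=5: u_5=77/135 ∈ [2/5, 5/8) → index 4
j=6: u_6=92/135 ∈ [5/8, 31/40) → index 5
j=7: u_7=107/135 ∈ [31/40, 33/40) → index 6
j=8: u_8=122/135 ∈ [33/40, 1) → index 7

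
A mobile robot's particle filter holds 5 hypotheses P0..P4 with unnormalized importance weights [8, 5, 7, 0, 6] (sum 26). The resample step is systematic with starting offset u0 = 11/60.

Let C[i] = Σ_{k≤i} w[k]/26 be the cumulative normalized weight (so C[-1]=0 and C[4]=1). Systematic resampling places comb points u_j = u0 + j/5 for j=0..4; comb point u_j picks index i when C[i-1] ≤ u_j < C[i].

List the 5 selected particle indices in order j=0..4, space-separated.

0 1 2 4 4

C = [4/13, 1/2, 10/13, 10/13, 1]
j=0: u_0=11/60 ∈ [0, 4/13) → index 0
j=1: u_1=23/60 ∈ [4/13, 1/2) → index 1
j=2: u_2=7/12 ∈ [1/2, 10/13) → index 2
j=3: u_3=47/60 ∈ [10/13, 1) → index 4
j=4: u_4=59/60 ∈ [10/13, 1) → index 4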